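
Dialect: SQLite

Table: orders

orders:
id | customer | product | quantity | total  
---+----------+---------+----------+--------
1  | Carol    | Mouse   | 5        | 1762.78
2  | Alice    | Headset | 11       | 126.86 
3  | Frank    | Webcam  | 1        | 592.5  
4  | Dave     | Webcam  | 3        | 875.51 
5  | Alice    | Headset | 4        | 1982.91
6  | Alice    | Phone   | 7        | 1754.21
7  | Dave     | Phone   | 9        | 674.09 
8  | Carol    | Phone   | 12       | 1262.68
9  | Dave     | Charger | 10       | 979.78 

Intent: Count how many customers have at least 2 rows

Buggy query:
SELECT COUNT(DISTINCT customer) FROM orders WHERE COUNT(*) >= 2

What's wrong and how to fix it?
Bug: COUNT(*) cannot appear in WHERE; the per-group count doesn't exist yet

Fix: Group first with HAVING COUNT(*) >= 2, then COUNT the resulting groups

Corrected query:
SELECT COUNT(*) FROM (SELECT customer FROM orders GROUP BY customer HAVING COUNT(*) >= 2)

Result:
COUNT(*)
--------
3       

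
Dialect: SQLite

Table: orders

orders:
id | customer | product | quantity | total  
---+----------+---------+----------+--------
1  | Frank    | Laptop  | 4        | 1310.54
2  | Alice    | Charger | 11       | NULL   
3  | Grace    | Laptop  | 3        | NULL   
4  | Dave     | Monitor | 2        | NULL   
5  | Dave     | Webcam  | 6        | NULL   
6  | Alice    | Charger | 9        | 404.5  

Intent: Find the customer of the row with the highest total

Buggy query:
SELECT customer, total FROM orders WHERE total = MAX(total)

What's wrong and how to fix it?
Bug: MAX(total) is an aggregate and cannot be used directly in WHERE

Fix: Wrap MAX in a scalar subquery so WHERE compares against a single value

Corrected query:
SELECT customer, total FROM orders WHERE total = (SELECT MAX(total) FROM orders)

Result:
customer | total  
---------+--------
Frank    | 1310.54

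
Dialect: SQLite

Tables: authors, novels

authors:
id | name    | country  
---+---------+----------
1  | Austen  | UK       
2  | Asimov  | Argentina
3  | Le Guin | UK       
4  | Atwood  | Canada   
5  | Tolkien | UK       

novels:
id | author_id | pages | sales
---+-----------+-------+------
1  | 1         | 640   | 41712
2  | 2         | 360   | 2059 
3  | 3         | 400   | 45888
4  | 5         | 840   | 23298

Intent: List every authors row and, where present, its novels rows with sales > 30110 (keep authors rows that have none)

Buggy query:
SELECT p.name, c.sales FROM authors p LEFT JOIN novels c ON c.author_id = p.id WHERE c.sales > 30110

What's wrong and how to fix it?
Bug: A WHERE condition on the right-hand table after LEFT JOIN drops unmatched parents

Fix: Move the right-table condition into the ON clause so unmatched parents are kept

Corrected query:
SELECT p.name, c.sales FROM authors p LEFT JOIN novels c ON c.author_id = p.id AND c.sales > 30110

Result:
name    | sales
--------+------
Austen  | 41712
Asimov  | NULL 
Le Guin | 45888
Atwood  | NULL 
Tolkien | NULL 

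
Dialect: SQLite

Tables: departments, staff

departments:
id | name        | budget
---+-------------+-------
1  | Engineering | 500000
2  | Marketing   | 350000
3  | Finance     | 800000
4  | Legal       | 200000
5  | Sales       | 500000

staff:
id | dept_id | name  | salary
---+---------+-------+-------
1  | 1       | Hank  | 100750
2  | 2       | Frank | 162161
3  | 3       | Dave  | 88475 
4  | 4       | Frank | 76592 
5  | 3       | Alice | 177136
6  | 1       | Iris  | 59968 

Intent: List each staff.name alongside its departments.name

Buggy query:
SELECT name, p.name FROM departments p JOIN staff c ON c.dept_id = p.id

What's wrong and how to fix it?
Bug: 'name' exists in both joined tables, so the database can't tell which one is meant

Fix: Qualify the column with its table alias (c.name)

Corrected query:
SELECT c.name, p.name FROM departments p JOIN staff c ON c.dept_id = p.id

Result:
name  | name       
------+------------
Hank  | Engineering
Frank | Marketing  
Dave  | Finance    
Frank | Legal      
Alice | Finance    
Iris  | Engineering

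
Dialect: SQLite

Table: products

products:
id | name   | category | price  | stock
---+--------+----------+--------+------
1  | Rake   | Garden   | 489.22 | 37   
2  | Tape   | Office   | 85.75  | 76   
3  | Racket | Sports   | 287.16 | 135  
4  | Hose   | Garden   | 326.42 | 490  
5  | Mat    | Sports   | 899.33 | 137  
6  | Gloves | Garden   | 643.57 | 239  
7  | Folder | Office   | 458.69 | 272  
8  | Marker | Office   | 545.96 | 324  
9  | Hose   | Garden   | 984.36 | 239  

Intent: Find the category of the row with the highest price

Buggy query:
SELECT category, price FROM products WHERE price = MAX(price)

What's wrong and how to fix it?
Bug: WHERE is evaluated per row; an aggregate over the whole table isn't defined there

Fix: Wrap MAX in a scalar subquery so WHERE compares against a single value

Corrected query:
SELECT category, price FROM products WHERE price = (SELECT MAX(price) FROM products)

Result:
category | price 
---------+-------
Garden   | 984.36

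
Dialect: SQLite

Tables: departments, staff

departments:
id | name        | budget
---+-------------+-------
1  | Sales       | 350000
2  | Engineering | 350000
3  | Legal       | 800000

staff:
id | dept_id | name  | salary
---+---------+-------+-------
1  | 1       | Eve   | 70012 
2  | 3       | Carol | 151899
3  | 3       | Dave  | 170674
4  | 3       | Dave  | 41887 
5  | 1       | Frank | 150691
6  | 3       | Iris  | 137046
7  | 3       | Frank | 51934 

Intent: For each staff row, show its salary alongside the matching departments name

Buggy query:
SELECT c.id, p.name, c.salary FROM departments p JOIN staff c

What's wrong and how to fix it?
Bug: JOIN with no ON clause produces a cartesian product; every staff row pairs with every departments row

Fix: Add ON c.dept_id = p.id to the JOIN

Corrected query:
SELECT c.id, p.name, c.salary FROM departments p JOIN staff c ON c.dept_id = p.id

Result:
id | name  | salary
---+-------+-------
1  | Sales | 70012 
2  | Legal | 151899
3  | Legal | 170674
4  | Legal | 41887 
5  | Sales | 150691
6  | Legal | 137046
7  | Legal | 51934 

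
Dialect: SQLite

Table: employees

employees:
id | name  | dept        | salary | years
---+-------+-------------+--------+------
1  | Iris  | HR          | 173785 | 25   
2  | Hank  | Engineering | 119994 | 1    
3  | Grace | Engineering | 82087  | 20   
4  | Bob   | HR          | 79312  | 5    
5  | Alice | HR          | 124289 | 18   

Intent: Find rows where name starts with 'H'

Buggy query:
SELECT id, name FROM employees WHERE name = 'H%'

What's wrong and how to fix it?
Bug: Wildcards only work with LIKE; '=' treats '%' as a literal character

Fix: Replace '=' with LIKE so 'H%' is treated as a pattern

Corrected query:
SELECT id, name FROM employees WHERE name LIKE 'H%'

Result:
id | name
---+-----
2  | Hank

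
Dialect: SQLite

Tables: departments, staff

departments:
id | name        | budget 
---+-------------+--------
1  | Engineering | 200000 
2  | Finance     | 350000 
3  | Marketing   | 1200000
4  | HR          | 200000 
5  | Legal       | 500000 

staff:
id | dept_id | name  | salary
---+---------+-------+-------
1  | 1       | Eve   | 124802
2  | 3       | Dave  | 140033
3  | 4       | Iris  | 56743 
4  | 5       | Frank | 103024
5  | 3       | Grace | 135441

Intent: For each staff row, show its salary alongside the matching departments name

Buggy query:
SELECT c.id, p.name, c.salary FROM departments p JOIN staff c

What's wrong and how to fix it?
Bug: JOIN with no ON clause produces a cartesian product; every staff row pairs with every departments row

Fix: Specify the join condition linking the foreign key to the parent id

Corrected query:
SELECT c.id, p.name, c.salary FROM departments p JOIN staff c ON c.dept_id = p.id

Result:
id | name        | salary
---+-------------+-------
1  | Engineering | 124802
2  | Marketing   | 140033
3  | HR          | 56743 
4  | Legal       | 103024
5  | Marketing   | 135441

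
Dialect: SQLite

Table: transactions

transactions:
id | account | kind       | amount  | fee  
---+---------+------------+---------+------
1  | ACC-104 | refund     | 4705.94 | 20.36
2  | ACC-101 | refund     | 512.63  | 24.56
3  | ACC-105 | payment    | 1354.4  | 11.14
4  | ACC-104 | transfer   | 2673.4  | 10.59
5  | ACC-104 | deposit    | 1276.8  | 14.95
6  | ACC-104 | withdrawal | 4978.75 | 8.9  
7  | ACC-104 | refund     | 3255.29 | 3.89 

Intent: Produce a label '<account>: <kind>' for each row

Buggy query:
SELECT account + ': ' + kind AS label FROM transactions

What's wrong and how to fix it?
Bug: '+' is numeric addition; on text columns SQLite converts them to 0 instead of concatenating

Fix: Use the || operator for string concatenation

Corrected query:
SELECT account || ': ' || kind AS label FROM transactions

Result:
label              
-------------------
ACC-104: refund    
ACC-101: refund    
ACC-105: payment   
ACC-104: transfer  
ACC-104: deposit   
ACC-104: withdrawal
ACC-104: refund    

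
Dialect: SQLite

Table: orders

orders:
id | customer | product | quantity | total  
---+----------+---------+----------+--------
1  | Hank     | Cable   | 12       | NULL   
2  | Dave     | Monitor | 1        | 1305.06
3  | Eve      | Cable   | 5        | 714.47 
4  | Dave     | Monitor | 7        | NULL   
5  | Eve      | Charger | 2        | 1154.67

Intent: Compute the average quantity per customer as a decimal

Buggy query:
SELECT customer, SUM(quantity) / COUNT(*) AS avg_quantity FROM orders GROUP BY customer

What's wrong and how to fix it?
Bug: SUM(quantity) and COUNT(*) are both integers; the division truncates the fractional part

Fix: Cast one side to REAL so the division keeps the fractional part

Corrected query:
SELECT customer, SUM(quantity) * 1.0 / COUNT(*) AS avg_quantity FROM orders GROUP BY customer

Result:
customer | avg_quantity
---------+-------------
Dave     | 4           
Eve      | 3.5         
Hank     | 12          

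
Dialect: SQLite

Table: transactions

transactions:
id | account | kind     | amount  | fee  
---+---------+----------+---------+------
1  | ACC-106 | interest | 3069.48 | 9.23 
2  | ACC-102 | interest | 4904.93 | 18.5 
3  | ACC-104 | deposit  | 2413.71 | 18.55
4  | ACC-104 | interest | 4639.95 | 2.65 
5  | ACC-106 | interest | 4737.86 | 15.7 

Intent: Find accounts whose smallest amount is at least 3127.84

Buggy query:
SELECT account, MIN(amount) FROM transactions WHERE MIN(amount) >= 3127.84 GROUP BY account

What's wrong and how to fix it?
Bug: MIN() in WHERE is a misuse of aggregate

Fix: Use HAVING for the per-group MIN condition

Corrected query:
SELECT account, MIN(amount) FROM transactions GROUP BY account HAVING MIN(amount) >= 3127.84

Result:
account | MIN(amount)
--------+------------
ACC-102 | 4904.93    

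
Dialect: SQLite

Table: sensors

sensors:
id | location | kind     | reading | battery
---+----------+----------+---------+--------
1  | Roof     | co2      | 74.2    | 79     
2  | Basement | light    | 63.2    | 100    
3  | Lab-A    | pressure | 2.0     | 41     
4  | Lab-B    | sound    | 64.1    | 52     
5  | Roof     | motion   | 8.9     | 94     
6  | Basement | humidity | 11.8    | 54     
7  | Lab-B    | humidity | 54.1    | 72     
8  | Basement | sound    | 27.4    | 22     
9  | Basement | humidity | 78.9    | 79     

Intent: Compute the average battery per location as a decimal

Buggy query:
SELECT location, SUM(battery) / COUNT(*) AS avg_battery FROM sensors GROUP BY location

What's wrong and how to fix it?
Bug: SUM(battery) and COUNT(*) are both integers; the division truncates the fractional part

Fix: Cast one side to REAL so the division keeps the fractional part

Corrected query:
SELECT location, SUM(battery) * 1.0 / COUNT(*) AS avg_battery FROM sensors GROUP BY location

Result:
location | avg_battery
---------+------------
Basement | 63.75      
Lab-A    | 41         
Lab-B    | 62         
Roof     | 86.5       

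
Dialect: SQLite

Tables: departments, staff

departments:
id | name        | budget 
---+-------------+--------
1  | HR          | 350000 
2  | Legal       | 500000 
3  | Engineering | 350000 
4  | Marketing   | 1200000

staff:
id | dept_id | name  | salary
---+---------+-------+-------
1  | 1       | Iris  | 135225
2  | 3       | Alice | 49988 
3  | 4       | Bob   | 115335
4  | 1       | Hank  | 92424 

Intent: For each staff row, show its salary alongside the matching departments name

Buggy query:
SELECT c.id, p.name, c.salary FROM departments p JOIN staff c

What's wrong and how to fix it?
Bug: Missing join condition: each staff row is matched to all departments rows instead of just its own

Fix: Add ON c.dept_id = p.id to the JOIN

Corrected query:
SELECT c.id, p.name, c.salary FROM departments p JOIN staff c ON c.dept_id = p.id

Result:
id | name        | salary
---+-------------+-------
1  | HR          | 135225
2  | Engineering | 49988 
3  | Marketing   | 115335
4  | HR          | 92424 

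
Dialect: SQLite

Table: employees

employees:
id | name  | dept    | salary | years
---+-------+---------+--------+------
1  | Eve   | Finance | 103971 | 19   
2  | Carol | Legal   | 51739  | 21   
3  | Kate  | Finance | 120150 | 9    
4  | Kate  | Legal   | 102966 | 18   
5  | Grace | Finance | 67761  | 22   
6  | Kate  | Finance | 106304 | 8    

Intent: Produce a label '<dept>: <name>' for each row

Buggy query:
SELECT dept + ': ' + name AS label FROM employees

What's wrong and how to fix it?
Bug: '+' is numeric addition; on text columns SQLite converts them to 0 instead of concatenating

Fix: Replace + with || to concatenate text

Corrected query:
SELECT dept || ': ' || name AS label FROM employees

Result:
label         
--------------
Finance: Eve  
Legal: Carol  
Finance: Kate 
Legal: Kate   
Finance: Grace
Finance: Kate 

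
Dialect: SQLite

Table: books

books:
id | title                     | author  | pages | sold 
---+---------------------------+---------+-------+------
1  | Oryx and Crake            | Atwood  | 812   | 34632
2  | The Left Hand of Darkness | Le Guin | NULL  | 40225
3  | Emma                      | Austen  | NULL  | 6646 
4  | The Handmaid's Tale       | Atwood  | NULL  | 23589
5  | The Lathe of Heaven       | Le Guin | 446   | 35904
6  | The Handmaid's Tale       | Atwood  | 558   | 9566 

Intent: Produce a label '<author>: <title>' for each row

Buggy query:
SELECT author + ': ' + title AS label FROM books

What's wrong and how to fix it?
Bug: '+' is numeric addition; on text columns SQLite converts them to 0 instead of concatenating

Fix: Use the || operator for string concatenation

Corrected query:
SELECT author || ': ' || title AS label FROM books

Result:
label                             
----------------------------------
Atwood: Oryx and Crake            
Le Guin: The Left Hand of Darkness
Austen: Emma                      
Atwood: The Handmaid's Tale       
Le Guin: The Lathe of Heaven      
Atwood: The Handmaid's Tale       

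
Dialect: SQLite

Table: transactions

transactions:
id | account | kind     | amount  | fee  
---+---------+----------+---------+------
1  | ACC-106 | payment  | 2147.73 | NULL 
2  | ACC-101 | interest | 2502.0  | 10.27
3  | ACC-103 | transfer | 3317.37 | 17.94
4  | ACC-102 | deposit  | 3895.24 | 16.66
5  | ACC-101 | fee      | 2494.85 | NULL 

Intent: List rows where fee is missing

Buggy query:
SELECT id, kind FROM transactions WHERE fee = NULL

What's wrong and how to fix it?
Bug: '= NULL' is always unknown in SQL three-valued logic, so no rows match

Fix: Replace '= NULL' with 'IS NULL'

Corrected query:
SELECT id, kind FROM transactions WHERE fee IS NULL

Result:
id | kind   
---+--------
1  | payment
5  | fee    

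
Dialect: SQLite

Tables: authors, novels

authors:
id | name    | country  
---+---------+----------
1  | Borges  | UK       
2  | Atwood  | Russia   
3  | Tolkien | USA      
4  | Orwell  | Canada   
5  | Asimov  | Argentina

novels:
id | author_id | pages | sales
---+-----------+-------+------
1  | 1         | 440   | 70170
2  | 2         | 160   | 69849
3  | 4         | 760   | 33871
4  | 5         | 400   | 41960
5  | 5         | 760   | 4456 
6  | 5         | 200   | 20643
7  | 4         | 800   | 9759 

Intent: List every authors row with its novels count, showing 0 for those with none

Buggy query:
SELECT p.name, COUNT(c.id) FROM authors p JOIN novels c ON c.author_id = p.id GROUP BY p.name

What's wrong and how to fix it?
Bug: INNER JOIN drops authors rows that have no matching novels rows

Fix: Use LEFT JOIN so parents without children still appear (COUNT(c.id) gives 0)

Corrected query:
SELECT p.name, COUNT(c.id) FROM authors p LEFT JOIN novels c ON c.author_id = p.id GROUP BY p.name

Result:
name    | COUNT(c.id)
--------+------------
Asimov  | 3          
Atwood  | 1          
Borges  | 1          
Orwell  | 2          
Tolkien | 0          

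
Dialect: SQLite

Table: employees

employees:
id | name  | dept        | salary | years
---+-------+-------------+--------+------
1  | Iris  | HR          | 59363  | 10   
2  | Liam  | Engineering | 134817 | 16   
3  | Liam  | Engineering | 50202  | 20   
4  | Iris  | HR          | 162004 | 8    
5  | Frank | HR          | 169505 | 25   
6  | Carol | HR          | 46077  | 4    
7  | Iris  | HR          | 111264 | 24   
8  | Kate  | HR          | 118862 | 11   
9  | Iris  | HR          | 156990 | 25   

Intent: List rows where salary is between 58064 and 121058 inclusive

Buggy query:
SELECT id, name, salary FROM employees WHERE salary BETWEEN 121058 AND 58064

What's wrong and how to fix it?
Bug: BETWEEN expects the lower bound first; with 121058 AND 58064 the range is empty

Fix: Write BETWEEN 58064 AND 121058

Corrected query:
SELECT id, name, salary FROM employees WHERE salary BETWEEN 58064 AND 121058

Result:
id | name | salary
---+------+-------
1  | Iris | 59363 
7  | Iris | 111264
8  | Kate | 118862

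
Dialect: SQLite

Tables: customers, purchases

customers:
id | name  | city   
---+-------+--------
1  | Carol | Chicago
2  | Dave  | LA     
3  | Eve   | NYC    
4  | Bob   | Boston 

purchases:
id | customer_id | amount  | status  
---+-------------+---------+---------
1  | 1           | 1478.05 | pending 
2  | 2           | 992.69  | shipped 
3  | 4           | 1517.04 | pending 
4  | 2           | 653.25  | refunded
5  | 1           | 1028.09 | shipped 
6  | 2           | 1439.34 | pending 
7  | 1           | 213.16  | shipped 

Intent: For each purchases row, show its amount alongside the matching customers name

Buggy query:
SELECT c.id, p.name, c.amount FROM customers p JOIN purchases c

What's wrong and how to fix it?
Bug: Missing join condition: each purchases row is matched to all customers rows instead of just its own

Fix: Specify the join condition linking the foreign key to the parent id

Corrected query:
SELECT c.id, p.name, c.amount FROM customers p JOIN purchases c ON c.customer_id = p.id

Result:
id | name  | amount 
---+-------+--------
1  | Carol | 1478.05
2  | Dave  | 992.69 
3  | Bob   | 1517.04
4  | Dave  | 653.25 
5  | Carol | 1028.09
6  | Dave  | 1439.34
7  | Carol | 213.16 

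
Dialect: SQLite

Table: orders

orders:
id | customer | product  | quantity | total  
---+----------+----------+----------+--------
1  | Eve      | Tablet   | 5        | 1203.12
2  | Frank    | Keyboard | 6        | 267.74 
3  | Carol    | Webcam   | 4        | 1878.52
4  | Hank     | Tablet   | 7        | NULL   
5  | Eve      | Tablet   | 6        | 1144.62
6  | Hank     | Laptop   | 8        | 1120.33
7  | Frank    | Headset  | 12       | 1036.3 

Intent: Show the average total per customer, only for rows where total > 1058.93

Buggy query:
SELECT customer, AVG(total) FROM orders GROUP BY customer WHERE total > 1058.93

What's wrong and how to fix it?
Bug: Row-level WHERE must come before GROUP BY in the clause order

Fix: Place WHERE between FROM and GROUP BY

Corrected query:
SELECT customer, AVG(total) FROM orders WHERE total > 1058.93 GROUP BY customer

Result:
customer | AVG(total)
---------+-----------
Carol    | 1878.52   
Eve      | 1173.87   
Hank     | 1120.33   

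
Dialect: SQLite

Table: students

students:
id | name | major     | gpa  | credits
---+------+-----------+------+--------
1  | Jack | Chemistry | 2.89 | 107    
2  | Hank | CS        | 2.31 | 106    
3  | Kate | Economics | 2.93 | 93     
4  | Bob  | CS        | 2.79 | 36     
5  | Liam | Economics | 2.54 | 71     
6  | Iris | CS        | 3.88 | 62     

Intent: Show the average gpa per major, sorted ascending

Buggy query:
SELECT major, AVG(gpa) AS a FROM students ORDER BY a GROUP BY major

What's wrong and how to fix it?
Bug: ORDER BY appears before GROUP BY; SQL clause order requires GROUP BY first

Fix: Move ORDER BY to the end, after GROUP BY

Corrected query:
SELECT major, AVG(gpa) AS a FROM students GROUP BY major ORDER BY a

Result:
major     | a       
----------+---------
Economics | 2.735   
Chemistry | 2.89    
CS        | 2.993333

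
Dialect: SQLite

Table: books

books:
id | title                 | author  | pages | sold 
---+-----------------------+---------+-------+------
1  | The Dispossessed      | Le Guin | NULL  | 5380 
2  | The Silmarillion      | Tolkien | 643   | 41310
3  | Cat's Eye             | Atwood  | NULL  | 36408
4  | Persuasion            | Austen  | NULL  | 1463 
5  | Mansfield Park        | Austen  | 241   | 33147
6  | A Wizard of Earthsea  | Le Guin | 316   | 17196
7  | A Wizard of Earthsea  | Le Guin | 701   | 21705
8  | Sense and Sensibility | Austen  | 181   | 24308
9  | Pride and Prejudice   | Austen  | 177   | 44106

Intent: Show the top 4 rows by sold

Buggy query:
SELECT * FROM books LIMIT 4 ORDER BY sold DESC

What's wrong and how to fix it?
Bug: LIMIT must come after ORDER BY

Fix: Sort with ORDER BY, then apply LIMIT

Corrected query:
SELECT * FROM books ORDER BY sold DESC LIMIT 4

Result:
id | title               | author  | pages | sold 
---+---------------------+---------+-------+------
9  | Pride and Prejudice | Austen  | 177   | 44106
2  | The Silmarillion    | Tolkien | 643   | 41310
3  | Cat's Eye           | Atwood  | NULL  | 36408
5  | Mansfield Park      | Austen  | 241   | 33147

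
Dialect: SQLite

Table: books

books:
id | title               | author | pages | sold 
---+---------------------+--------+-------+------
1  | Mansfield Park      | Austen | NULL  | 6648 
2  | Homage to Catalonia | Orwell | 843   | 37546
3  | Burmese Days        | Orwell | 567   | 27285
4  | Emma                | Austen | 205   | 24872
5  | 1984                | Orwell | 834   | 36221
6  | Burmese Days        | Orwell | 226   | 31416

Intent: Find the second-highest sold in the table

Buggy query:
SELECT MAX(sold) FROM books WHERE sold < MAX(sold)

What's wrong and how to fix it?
Bug: MAX(sold) on the right of the comparison is an aggregate-in-WHERE error

Fix: Compute the overall MAX in a subquery, then take MAX of rows below it

Corrected query:
SELECT MAX(sold) FROM books WHERE sold < (SELECT MAX(sold) FROM books)

Result:
MAX(sold)
---------
36221    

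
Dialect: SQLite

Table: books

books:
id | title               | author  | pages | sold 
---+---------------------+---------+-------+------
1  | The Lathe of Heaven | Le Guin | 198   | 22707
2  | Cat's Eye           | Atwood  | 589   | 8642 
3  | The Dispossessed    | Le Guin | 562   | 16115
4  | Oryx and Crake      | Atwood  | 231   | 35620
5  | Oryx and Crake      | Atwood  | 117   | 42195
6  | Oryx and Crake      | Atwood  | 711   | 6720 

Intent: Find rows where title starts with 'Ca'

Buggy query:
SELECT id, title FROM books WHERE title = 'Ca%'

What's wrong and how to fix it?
Bug: '=' compares the literal string including the % character; pattern matching needs LIKE

Fix: Replace '=' with LIKE so 'Ca%' is treated as a pattern

Corrected query:
SELECT id, title FROM books WHERE title LIKE 'Ca%'

Result:
id | title    
---+----------
2  | Cat's Eye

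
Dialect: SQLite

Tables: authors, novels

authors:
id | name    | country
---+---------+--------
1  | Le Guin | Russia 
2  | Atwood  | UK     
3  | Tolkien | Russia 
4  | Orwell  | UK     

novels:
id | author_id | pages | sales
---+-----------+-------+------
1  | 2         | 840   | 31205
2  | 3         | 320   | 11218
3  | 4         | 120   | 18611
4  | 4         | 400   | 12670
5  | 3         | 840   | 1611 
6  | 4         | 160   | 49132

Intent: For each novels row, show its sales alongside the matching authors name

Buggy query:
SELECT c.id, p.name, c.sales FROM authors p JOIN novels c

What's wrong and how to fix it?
Bug: JOIN with no ON clause produces a cartesian product; every novels row pairs with every authors row

Fix: Add ON c.author_id = p.id to the JOIN

Corrected query:
SELECT c.id, p.name, c.sales FROM authors p JOIN novels c ON c.author_id = p.id

Result:
id | name    | sales
---+---------+------
1  | Atwood  | 31205
2  | Tolkien | 11218
3  | Orwell  | 18611
4  | Orwell  | 12670
5  | Tolkien | 1611 
6  | Orwell  | 49132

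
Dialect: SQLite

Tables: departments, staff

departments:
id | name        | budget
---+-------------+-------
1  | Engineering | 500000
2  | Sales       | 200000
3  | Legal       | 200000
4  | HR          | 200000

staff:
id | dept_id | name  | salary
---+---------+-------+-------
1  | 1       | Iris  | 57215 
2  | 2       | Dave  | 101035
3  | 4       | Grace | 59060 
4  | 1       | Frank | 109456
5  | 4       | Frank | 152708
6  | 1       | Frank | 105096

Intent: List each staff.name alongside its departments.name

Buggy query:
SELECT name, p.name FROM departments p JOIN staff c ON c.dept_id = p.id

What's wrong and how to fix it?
Bug: Both tables have a 'name' column; the unqualified reference is ambiguous

Fix: Prefix ambiguous columns with the table alias

Corrected query:
SELECT c.name, p.name FROM departments p JOIN staff c ON c.dept_id = p.id

Result:
name  | name       
------+------------
Iris  | Engineering
Dave  | Sales      
Grace | HR         
Frank | Engineering
Frank | HR         
Frank | Engineering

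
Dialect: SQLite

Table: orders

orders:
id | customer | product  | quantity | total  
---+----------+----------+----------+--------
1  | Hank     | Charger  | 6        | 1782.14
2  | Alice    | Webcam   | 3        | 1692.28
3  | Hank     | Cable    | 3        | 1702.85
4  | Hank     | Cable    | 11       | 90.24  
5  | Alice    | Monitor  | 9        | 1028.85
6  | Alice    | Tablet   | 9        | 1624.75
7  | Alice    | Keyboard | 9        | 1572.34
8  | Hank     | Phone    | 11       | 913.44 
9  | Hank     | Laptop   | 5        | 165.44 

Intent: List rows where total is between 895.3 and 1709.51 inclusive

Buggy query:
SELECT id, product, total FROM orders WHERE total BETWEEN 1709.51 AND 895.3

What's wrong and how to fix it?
Bug: The bounds are reversed; BETWEEN a AND b requires a <= b to match anything

Fix: Write BETWEEN 895.3 AND 1709.51

Corrected query:
SELECT id, product, total FROM orders WHERE total BETWEEN 895.3 AND 1709.51

Result:
id | product  | total  
---+----------+--------
2  | Webcam   | 1692.28
3  | Cable    | 1702.85
5  | Monitor  | 1028.85
6  | Tablet   | 1624.75
7  | Keyboard | 1572.34
8  | Phone    | 913.44 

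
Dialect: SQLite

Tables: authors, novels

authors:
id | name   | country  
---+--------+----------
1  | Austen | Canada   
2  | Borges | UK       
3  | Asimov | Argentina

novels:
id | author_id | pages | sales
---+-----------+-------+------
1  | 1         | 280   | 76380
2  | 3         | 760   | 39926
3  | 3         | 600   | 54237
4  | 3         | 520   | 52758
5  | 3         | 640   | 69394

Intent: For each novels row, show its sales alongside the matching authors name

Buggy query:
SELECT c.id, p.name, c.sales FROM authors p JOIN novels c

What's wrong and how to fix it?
Bug: Missing join condition: each novels row is matched to all authors rows instead of just its own

Fix: Specify the join condition linking the foreign key to the parent id

Corrected query:
SELECT c.id, p.name, c.sales FROM authors p JOIN novels c ON c.author_id = p.id

Result:
id | name   | sales
---+--------+------
1  | Austen | 76380
2  | Asimov | 39926
3  | Asimov | 54237
4  | Asimov | 52758
5  | Asimov | 69394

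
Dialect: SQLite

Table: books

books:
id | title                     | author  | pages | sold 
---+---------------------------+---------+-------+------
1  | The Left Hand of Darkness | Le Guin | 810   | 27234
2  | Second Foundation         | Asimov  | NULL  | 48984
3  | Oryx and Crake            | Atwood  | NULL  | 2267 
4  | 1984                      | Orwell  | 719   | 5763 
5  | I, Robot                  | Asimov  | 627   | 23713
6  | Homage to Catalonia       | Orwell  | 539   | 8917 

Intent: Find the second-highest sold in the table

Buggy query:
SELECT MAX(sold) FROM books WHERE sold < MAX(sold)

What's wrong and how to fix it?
Bug: MAX(sold) on the right of the comparison is an aggregate-in-WHERE error

Fix: Compute the overall MAX in a subquery, then take MAX of rows below it

Corrected query:
SELECT MAX(sold) FROM books WHERE sold < (SELECT MAX(sold) FROM books)

Result:
MAX(sold)
---------
27234    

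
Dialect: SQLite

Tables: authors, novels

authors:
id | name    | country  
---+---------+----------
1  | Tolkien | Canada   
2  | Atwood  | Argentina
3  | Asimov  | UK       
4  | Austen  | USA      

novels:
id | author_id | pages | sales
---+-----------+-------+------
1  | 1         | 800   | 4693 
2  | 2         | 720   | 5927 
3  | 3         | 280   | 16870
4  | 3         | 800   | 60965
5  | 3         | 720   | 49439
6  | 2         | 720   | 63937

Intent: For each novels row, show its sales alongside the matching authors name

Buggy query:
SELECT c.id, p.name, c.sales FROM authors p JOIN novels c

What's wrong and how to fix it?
Bug: JOIN with no ON clause produces a cartesian product; every novels row pairs with every authors row

Fix: Add ON c.author_id = p.id to the JOIN

Corrected query:
SELECT c.id, p.name, c.sales FROM authors p JOIN novels c ON c.author_id = p.id

Result:
id | name    | sales
---+---------+------
1  | Tolkien | 4693 
2  | Atwood  | 5927 
3  | Asimov  | 16870
4  | Asimov  | 60965
5  | Asimov  | 49439
6  | Atwood  | 63937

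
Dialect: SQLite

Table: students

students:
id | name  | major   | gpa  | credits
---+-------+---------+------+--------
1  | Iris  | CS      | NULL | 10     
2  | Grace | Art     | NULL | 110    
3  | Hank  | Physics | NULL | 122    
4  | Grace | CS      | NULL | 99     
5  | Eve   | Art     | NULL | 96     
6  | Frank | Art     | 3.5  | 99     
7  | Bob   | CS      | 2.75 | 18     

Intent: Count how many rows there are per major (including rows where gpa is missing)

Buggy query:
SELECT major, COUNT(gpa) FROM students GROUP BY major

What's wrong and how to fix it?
Bug: COUNT(column) counts non-NULL values only; rows with NULL gpa aren't counted

Fix: Use COUNT(*) to count all rows regardless of NULL

Corrected query:
SELECT major, COUNT(*) FROM students GROUP BY major

Result:
major   | COUNT(*)
--------+---------
Art     | 3       
CS      | 3       
Physics | 1       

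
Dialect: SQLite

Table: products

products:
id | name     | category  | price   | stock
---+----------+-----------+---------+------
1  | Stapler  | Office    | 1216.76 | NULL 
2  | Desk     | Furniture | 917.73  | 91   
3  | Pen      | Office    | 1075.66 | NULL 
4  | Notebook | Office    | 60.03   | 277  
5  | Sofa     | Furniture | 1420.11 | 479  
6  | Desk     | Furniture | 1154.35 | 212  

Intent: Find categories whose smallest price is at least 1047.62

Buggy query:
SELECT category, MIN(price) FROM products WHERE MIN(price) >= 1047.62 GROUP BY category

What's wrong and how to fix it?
Bug: Aggregates like MIN are computed per group after WHERE runs

Fix: Replace WHERE with HAVING after the GROUP BY

Corrected query:
SELECT category, MIN(price) FROM products GROUP BY category HAVING MIN(price) >= 1047.62

Result:
(no rows)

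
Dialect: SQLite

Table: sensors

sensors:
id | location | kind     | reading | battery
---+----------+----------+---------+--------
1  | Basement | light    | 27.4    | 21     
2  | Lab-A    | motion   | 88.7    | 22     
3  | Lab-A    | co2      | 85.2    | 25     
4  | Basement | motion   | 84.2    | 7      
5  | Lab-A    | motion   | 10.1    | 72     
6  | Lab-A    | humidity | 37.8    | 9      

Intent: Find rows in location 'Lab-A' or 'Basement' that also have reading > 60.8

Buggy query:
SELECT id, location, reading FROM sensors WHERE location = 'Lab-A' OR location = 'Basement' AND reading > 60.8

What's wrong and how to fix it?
Bug: Without parentheses, AND is evaluated before OR, so the reading filter only applies to the 'Basement' branch

Fix: Add parentheses around the OR so the AND applies to both alternatives

Corrected query:
SELECT id, location, reading FROM sensors WHERE (location = 'Lab-A' OR location = 'Basement') AND reading > 60.8

Result:
id | location | reading
---+----------+--------
2  | Lab-A    | 88.7   
3  | Lab-A    | 85.2   
4  | Basement | 84.2   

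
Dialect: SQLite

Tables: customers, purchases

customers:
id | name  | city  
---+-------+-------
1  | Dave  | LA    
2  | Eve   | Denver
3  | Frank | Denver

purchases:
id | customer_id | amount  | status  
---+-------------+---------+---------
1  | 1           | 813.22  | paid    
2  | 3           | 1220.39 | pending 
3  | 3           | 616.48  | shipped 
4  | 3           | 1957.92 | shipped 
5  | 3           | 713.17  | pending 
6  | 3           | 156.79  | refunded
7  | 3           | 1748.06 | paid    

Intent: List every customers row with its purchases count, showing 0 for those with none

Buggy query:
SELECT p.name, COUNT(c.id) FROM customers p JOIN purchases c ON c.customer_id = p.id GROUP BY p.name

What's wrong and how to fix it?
Bug: INNER JOIN drops customers rows that have no matching purchases rows

Fix: Use LEFT JOIN so parents without children still appear (COUNT(c.id) gives 0)

Corrected query:
SELECT p.name, COUNT(c.id) FROM customers p LEFT JOIN purchases c ON c.customer_id = p.id GROUP BY p.name

Result:
name  | COUNT(c.id)
------+------------
Dave  | 1          
Eve   | 0          
Frank | 6          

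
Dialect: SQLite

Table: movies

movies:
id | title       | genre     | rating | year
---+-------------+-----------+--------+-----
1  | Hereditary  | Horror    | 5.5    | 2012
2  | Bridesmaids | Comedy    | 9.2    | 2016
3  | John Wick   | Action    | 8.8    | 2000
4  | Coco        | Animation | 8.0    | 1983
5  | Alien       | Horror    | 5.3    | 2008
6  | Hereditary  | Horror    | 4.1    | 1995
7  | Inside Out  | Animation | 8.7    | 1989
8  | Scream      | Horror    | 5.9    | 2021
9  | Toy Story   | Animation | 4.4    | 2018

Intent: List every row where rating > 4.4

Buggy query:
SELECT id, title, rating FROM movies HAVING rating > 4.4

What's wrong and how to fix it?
Bug: HAVING filters the output of aggregation, but this query has no GROUP BY and no aggregate functions, so SQLite rejects it (HAVING clause on a non-aggregate query); the condition here is per row

Fix: Replace HAVING with WHERE since the condition applies to individual rows

Corrected query:
SELECT id, title, rating FROM movies WHERE rating > 4.4

Result:
id | title       | rating
---+-------------+-------
1  | Hereditary  | 5.5   
2  | Bridesmaids | 9.2   
3  | John Wick   | 8.8   
4  | Coco        | 8     
5  | Alien       | 5.3   
7  | Inside Out  | 8.7   
8  | Scream      | 5.9   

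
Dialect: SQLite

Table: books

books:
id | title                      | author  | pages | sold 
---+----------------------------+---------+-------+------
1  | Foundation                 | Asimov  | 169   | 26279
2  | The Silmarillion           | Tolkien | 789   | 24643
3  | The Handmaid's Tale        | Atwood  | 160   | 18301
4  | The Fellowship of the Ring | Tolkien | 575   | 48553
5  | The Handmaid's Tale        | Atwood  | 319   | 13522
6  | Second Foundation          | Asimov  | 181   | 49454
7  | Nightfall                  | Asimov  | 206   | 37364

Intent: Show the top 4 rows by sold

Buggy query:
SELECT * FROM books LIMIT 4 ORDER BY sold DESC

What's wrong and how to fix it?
Bug: ORDER BY cannot follow LIMIT; LIMIT is the final clause

Fix: Sort with ORDER BY, then apply LIMIT

Corrected query:
SELECT * FROM books ORDER BY sold DESC LIMIT 4

Result:
id | title                      | author  | pages | sold 
---+----------------------------+---------+-------+------
6  | Second Foundation          | Asimov  | 181   | 49454
4  | The Fellowship of the Ring | Tolkien | 575   | 48553
7  | Nightfall                  | Asimov  | 206   | 37364
1  | Foundation                 | Asimov  | 169   | 26279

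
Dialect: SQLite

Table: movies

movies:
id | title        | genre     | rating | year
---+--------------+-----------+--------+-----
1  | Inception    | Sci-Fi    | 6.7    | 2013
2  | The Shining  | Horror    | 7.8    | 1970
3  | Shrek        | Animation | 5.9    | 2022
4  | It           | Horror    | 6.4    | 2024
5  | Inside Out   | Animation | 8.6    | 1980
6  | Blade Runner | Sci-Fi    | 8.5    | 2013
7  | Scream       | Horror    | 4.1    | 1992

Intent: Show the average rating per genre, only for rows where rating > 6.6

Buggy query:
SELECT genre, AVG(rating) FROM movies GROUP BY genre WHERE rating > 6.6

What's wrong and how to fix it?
Bug: WHERE cannot follow GROUP BY

Fix: Place WHERE between FROM and GROUP BY

Corrected query:
SELECT genre, AVG(rating) FROM movies WHERE rating > 6.6 GROUP BY genre

Result:
genre     | AVG(rating)
----------+------------
Animation | 8.6        
Horror    | 7.8        
Sci-Fi    | 7.6        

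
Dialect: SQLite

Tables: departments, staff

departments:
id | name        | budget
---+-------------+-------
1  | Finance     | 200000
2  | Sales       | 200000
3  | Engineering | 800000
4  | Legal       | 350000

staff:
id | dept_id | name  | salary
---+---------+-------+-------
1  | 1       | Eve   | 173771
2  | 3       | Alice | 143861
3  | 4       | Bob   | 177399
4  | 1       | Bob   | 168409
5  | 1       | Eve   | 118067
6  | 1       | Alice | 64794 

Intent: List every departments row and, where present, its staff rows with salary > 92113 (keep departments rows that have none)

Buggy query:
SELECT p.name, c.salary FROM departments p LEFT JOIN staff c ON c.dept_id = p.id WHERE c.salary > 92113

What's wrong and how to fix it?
Bug: A WHERE condition on the right-hand table after LEFT JOIN drops unmatched parents

Fix: Put 'c.salary > 92113' in the JOIN's ON clause instead of WHERE

Corrected query:
SELECT p.name, c.salary FROM departments p LEFT JOIN staff c ON c.dept_id = p.id AND c.salary > 92113

Result:
name        | salary
------------+-------
Finance     | 118067
Finance     | 168409
Finance     | 173771
Sales       | NULL  
Engineering | 143861
Legal       | 177399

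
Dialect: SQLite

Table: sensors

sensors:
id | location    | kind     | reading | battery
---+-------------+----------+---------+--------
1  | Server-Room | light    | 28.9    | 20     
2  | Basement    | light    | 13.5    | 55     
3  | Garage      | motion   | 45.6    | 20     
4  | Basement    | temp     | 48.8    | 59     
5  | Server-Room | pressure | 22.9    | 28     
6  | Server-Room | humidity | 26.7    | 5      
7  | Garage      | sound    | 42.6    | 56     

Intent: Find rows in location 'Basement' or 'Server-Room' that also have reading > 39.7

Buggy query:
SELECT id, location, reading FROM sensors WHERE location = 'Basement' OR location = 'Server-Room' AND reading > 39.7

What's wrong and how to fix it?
Bug: Without parentheses, AND is evaluated before OR, so the reading filter only applies to the 'Server-Room' branch

Fix: Group the OR with parentheses (or use IN), then AND the threshold

Corrected query:
SELECT id, location, reading FROM sensors WHERE (location = 'Basement' OR location = 'Server-Room') AND reading > 39.7

Result:
id | location | reading
---+----------+--------
4  | Basement | 48.8   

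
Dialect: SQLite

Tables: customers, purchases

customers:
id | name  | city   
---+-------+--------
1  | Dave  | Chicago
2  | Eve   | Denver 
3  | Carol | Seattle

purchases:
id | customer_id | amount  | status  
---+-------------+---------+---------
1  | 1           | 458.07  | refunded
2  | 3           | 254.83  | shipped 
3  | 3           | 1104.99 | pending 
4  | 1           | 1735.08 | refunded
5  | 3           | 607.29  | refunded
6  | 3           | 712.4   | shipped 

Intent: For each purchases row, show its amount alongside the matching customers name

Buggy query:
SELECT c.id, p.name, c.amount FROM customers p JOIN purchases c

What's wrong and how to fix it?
Bug: Missing join condition: each purchases row is matched to all customers rows instead of just its own

Fix: Add ON c.customer_id = p.id to the JOIN

Corrected query:
SELECT c.id, p.name, c.amount FROM customers p JOIN purchases c ON c.customer_id = p.id

Result:
id | name  | amount 
---+-------+--------
1  | Dave  | 458.07 
2  | Carol | 254.83 
3  | Carol | 1104.99
4  | Dave  | 1735.08
5  | Carol | 607.29 
6  | Carol | 712.4  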